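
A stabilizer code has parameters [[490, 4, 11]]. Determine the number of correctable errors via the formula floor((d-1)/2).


Code parameters: [[490, 4, 11]], distance d = 11.
Number of correctable errors = floor((d-1)/2)
= floor((11 - 1)/2)
= floor(10/2)
= 5

5


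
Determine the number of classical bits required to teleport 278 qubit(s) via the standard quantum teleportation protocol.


Quantum teleportation requires 2 classical bits per qubit teleported.
278 qubit(s) -> 2 * 278 = 556 classical bits

556


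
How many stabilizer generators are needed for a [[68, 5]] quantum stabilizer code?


For an [[n,k]] stabilizer code:
Number of stabilizer generators = n - k
= 68 - 5
= 63

63


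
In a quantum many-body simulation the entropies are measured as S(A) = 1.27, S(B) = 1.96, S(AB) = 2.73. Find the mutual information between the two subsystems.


I(A:B) = S(A) + S(B) - S(AB)
= 1.27 + 1.96 - 2.73
= 0.5000

0.5000


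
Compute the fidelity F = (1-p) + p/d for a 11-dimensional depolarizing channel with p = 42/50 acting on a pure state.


F = (1-p) + p/d
= (1 - 0.8400) + 0.8400/11
= 0.1600 + 0.0764
= 0.2364

0.2364


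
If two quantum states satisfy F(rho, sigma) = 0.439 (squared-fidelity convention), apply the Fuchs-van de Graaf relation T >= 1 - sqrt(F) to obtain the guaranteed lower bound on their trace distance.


Fuchs-van de Graaf (squared-fidelity convention): 1 - sqrt(F) <= T <= sqrt(1 - F).
Lower bound: T >= 1 - sqrt(F)
sqrt(F) = sqrt(0.439) = 0.6626
T >= 1 - 0.6626
T >= 0.3374

0.3374


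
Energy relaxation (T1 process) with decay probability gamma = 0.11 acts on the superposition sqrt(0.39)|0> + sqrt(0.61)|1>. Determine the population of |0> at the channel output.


For amplitude damping with parameter gamma on state sqrt(a)|0> + sqrt(b)|1>:
alpha^2 = 0.39, beta^2 = 0.61
P(|0>) = alpha^2 + gamma * beta^2
= 0.39 + 0.11 * 0.61
= 0.39 + 0.0671
= 0.4571

0.4571


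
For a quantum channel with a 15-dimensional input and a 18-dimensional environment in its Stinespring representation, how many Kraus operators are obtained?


Tracing out the environment in an orthonormal basis {|i>_E} gives Kraus operators K_i = <i|_E U |0>_E.
Number of Kraus operators = dim(H_env) = d_env
= 18

18


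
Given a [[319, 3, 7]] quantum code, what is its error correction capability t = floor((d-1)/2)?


Code parameters: [[319, 3, 7]], distance d = 7.
Number of correctable errors = floor((d-1)/2)
= floor((7 - 1)/2)
= floor(6/2)
= 3

3


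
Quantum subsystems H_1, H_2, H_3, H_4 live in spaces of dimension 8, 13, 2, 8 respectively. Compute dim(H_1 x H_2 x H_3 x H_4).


dim(H_1 x H_2 x H_3 x H_4) = 8 * 13 * 2 * 8
= 104 * 2 * 8
= 208 * 8
= 1664

1664


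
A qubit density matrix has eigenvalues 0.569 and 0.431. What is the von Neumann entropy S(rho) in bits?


S = -p*log2(p) - (1-p)*log2(1-p)
p = 0.5690, 1-p = 0.4310
= -0.5690 * log2(0.5690) - 0.4310 * log2(0.4310)
= -(-0.4629) - (-0.5233)
= 0.9862

0.9862


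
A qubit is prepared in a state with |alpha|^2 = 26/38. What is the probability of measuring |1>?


|alpha|^2 = 26/38 = 0.6842
|beta|^2 = 1 - 26/38 = 12/38 = 0.3158
P(|1>) = |beta|^2 = 0.3158

0.3158


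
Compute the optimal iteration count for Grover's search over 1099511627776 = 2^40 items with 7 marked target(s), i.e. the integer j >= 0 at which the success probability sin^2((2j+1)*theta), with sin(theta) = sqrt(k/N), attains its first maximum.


After j Grover iterations the success probability is P(j) = sin^2((2j+1)*theta), where sin(theta) = sqrt(k/N).
N = 2^40 = 1099511627776, k = 7
sin(theta) = sqrt(k/N) = 2.523185073e-06
theta = arcsin(sqrt(k/N)) = 2.523185073e-06 rad
P(j) reaches its first maximum when (2j+1)*theta is as close as possible to pi/2, i.e. j = round(pi/(4*theta) - 1/2).
pi/(4*theta) - 1/2 = 311272.0150
(For comparison, the common estimate pi/4 * sqrt(N/k) = 311272.5150; the exact maximiser is used here.)
Optimal iterations = 311272

311272


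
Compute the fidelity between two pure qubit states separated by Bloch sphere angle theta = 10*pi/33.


For states separated by angle theta on Bloch sphere:
F = cos^2(theta/2)
theta = 10*pi/33 = 0.9520
theta/2 = 0.4760
cos(theta/2) = 0.8888
F = 0.7900

0.7900


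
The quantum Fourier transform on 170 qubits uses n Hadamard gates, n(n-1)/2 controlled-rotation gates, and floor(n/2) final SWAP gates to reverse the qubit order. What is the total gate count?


Hadamard gates: 170
Controlled rotations: n*(n-1)/2 = 170*169/2 = 14365
SWAP gates: floor(n/2) = floor(170/2) = 85
Total = 170 + 14365 + 85
= 14620

14620


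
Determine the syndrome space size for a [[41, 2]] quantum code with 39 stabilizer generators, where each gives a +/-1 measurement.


Each stabilizer generator gives a binary (+1 or -1) measurement outcome.
With 39 independent generators:
Total syndromes = 2^39
= 549755813888

549755813888


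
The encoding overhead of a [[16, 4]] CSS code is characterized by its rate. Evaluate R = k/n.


Code rate R = k/n
= 4/16
= 0.2500

0.2500


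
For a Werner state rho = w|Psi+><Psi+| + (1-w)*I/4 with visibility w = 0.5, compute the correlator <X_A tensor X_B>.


|Psi+> = (|01> + |10>)/sqrt(2)
For the pure Bell state, <X_A X_B> = +1 (Bell-state Pauli correlator).
The maximally-mixed part I/4 has tr(I/4 * P tensor P) = 0 for any traceless Pauli P.
So <X_A X_B>_rho = w * (+1) + (1 - w) * 0
= 0.5 * (+1)
= 0.5000

0.5000


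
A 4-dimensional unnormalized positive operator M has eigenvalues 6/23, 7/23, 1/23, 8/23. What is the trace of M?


tr(M) = sum of eigenvalues
= 6/23 + 7/23 + 1/23 + 8/23
= 22/23
= 0.9565

0.9565


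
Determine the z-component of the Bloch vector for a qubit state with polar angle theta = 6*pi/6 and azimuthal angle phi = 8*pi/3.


theta = 3.1416, phi = 8.3776
r_z = cos(theta) = -1.0000

-1.0000


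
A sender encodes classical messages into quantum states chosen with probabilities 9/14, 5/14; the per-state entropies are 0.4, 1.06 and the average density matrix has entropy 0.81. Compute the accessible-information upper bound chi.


chi = S(rho) - sum_i p_i * S(rho_i)
Weighted entropy = 9/14 * 0.4 + 5/14 * 1.06
= 0.6357
chi = 0.81 - 0.6357
= 0.1743

0.1743


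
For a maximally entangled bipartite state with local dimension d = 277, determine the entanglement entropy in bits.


For a maximally entangled state in d x d:
S = log2(d) = log2(277)
= 8.1137

8.1137


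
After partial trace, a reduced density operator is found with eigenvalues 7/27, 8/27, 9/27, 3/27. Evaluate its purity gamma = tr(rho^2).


tr(rho^2) = sum of eigenvalues squared
= (7/27)^2 + (8/27)^2 + (9/27)^2 + (3/27)^2
= (49 + 64 + 81 + 9) / 729
= 203/729
= 0.2785

0.2785


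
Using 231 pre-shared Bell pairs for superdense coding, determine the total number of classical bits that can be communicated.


Superdense coding allows 2 classical bits per shared entangled pair.
231 pair(s) -> 2 * 231 = 462 classical bits

462


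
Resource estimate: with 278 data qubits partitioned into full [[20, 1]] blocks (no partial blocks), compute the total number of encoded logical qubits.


Each code block uses 20 physical qubits for 1 logical qubit(s).
Number of complete blocks = floor(278 / 20) = 13
Logical qubits = 13 * 1
= 13

13


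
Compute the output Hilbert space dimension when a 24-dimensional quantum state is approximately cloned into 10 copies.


Output space = H^(tensor 10) where dim(H) = 24
dim = 24^10
= 576 (after 2 factors)
= 13824 (after 3 factors)
= 331776 (after 4 factors)
= 7962624 (after 5 factors)
= 191102976 (after 6 factors)
= 4586471424 (after 7 factors)
= 110075314176 (after 8 factors)
= 2641807540224 (after 9 factors)
= 63403380965376 (after 10 factors)
= 63403380965376

63403380965376


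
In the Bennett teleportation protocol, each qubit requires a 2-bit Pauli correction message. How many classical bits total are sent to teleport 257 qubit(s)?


Quantum teleportation requires 2 classical bits per qubit teleported.
257 qubit(s) -> 2 * 257 = 514 classical bits

514


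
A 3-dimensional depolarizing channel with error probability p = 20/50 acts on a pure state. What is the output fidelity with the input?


F = (1-p) + p/d
= (1 - 0.4000) + 0.4000/3
= 0.6000 + 0.1333
= 0.7333

0.7333


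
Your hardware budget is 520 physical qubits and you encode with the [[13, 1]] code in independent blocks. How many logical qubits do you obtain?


Each code block uses 13 physical qubits for 1 logical qubit(s).
Number of complete blocks = floor(520 / 13) = 40
Logical qubits = 40 * 1
= 40

40


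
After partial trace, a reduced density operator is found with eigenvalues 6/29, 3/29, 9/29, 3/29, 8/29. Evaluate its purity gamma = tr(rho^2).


tr(rho^2) = sum of eigenvalues squared
= (6/29)^2 + (3/29)^2 + (9/29)^2 + (3/29)^2 + (8/29)^2
= (36 + 9 + 81 + 9 + 64) / 841
= 199/841
= 0.2366

0.2366


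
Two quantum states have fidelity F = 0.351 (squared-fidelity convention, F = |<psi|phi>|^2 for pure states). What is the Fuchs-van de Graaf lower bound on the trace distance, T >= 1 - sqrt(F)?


Fuchs-van de Graaf (squared-fidelity convention): 1 - sqrt(F) <= T <= sqrt(1 - F).
Lower bound: T >= 1 - sqrt(F)
sqrt(F) = sqrt(0.351) = 0.5925
T >= 1 - 0.5925
T >= 0.4075

0.4075


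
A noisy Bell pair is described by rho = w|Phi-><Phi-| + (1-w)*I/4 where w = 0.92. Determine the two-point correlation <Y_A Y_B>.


|Phi-> = (|00> - |11>)/sqrt(2)
For the pure Bell state, <Y_A Y_B> = +1 (Bell-state Pauli correlator).
The maximally-mixed part I/4 has tr(I/4 * P tensor P) = 0 for any traceless Pauli P.
So <Y_A Y_B>_rho = w * (+1) + (1 - w) * 0
= 0.92 * (+1)
= 0.9200

0.9200


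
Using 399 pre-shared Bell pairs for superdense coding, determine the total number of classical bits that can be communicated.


Superdense coding allows 2 classical bits per shared entangled pair.
399 pair(s) -> 2 * 399 = 798 classical bits

798


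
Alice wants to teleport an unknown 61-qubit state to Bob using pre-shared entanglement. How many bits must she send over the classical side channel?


Quantum teleportation requires 2 classical bits per qubit teleported.
61 qubit(s) -> 2 * 61 = 122 classical bits

122


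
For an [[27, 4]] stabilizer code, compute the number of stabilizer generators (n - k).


For an [[n,k]] stabilizer code:
Number of stabilizer generators = n - k
= 27 - 4
= 23

23


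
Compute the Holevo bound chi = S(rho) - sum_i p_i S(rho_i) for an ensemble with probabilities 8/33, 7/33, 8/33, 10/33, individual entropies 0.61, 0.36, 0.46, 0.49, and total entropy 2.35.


chi = S(rho) - sum_i p_i * S(rho_i)
Weighted entropy = 8/33 * 0.61 + 7/33 * 0.36 + 8/33 * 0.46 + 10/33 * 0.49
= 0.4842
chi = 2.35 - 0.4842
= 1.8658

1.8658


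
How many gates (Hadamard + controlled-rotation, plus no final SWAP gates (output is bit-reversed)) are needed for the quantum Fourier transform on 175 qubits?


Hadamard gates: 175
Controlled rotations: n*(n-1)/2 = 175*174/2 = 15225
SWAP gates: 0 (omitted)
Total = 175 + 15225
= 15400

15400


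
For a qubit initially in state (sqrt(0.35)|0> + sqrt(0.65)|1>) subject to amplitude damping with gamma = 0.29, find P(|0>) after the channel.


For amplitude damping with parameter gamma on state sqrt(a)|0> + sqrt(b)|1>:
alpha^2 = 0.35, beta^2 = 0.65
P(|0>) = alpha^2 + gamma * beta^2
= 0.35 + 0.29 * 0.65
= 0.35 + 0.1885
= 0.5385

0.5385


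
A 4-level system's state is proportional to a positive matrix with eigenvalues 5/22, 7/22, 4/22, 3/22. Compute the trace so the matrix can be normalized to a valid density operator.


tr(M) = sum of eigenvalues
= 5/22 + 7/22 + 4/22 + 3/22
= 19/22
= 0.8636

0.8636


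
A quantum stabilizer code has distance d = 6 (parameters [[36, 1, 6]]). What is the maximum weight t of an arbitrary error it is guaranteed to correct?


Code parameters: [[36, 1, 6]], distance d = 6.
Number of correctable errors = floor((d-1)/2)
= floor((6 - 1)/2)
= floor(5/2)
= 2

2


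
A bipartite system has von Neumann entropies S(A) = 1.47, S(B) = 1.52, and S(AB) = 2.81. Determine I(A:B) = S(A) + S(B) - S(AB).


I(A:B) = S(A) + S(B) - S(AB)
= 1.47 + 1.52 - 2.81
= 0.1800

0.1800


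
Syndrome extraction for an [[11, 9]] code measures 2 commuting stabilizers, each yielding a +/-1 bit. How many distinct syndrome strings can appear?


Each stabilizer generator gives a binary (+1 or -1) measurement outcome.
With 2 independent generators:
Total syndromes = 2^2
= 4

4


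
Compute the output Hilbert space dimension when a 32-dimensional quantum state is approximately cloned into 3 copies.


Output space = H^(tensor 3) where dim(H) = 32
dim = 32^3
= 1024 (after 2 factors)
= 32768 (after 3 factors)
= 32768

32768


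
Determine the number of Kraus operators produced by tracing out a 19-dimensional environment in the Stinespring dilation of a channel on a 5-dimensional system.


Tracing out the environment in an orthonormal basis {|i>_E} gives Kraus operators K_i = <i|_E U |0>_E.
Number of Kraus operators = dim(H_env) = d_env
= 19

19


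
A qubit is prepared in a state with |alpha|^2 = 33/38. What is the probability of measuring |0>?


|alpha|^2 = 33/38 = 0.8684
|beta|^2 = 1 - 33/38 = 5/38 = 0.1316
P(|0>) = |alpha|^2 = 0.8684

0.8684


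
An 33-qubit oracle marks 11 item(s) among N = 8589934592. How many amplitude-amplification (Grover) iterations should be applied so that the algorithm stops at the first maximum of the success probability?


After j Grover iterations the success probability is P(j) = sin^2((2j+1)*theta), where sin(theta) = sqrt(k/N).
N = 2^33 = 8589934592, k = 11
sin(theta) = sqrt(k/N) = 3.578503235e-05
theta = arcsin(sqrt(k/N)) = 3.578503235e-05 rad
P(j) reaches its first maximum when (2j+1)*theta is as close as possible to pi/2, i.e. j = round(pi/(4*theta) - 1/2).
pi/(4*theta) - 1/2 = 21947.1723
(For comparison, the common estimate pi/4 * sqrt(N/k) = 21947.6723; the exact maximiser is used here.)
Optimal iterations = 21947

21947


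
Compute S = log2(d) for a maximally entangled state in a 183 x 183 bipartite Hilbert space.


For a maximally entangled state in d x d:
S = log2(d) = log2(183)
= 7.5157

7.5157


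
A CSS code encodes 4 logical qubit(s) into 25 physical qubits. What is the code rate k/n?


Code rate R = k/n
= 4/25
= 0.1600

0.1600


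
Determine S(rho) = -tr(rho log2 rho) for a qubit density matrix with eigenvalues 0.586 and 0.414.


S = -p*log2(p) - (1-p)*log2(1-p)
p = 0.5860, 1-p = 0.4140
= -0.5860 * log2(0.5860) - 0.4140 * log2(0.4140)
= -(-0.4518) - (-0.5267)
= 0.9786

0.9786


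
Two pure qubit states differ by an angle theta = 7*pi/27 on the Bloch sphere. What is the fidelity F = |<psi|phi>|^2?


For states separated by angle theta on Bloch sphere:
F = cos^2(theta/2)
theta = 7*pi/27 = 0.8145
theta/2 = 0.4072
cos(theta/2) = 0.9182
F = 0.8431

0.8431


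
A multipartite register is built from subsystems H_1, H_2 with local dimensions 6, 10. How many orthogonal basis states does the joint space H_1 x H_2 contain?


dim(H_1 x H_2) = 6 * 10
= 60

60


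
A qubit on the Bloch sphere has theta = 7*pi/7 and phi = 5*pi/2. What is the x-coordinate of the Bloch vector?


theta = 3.1416, phi = 7.8540
r_x = sin(theta)*cos(phi) = 0.0000 * 0.0000
r_x = 0.0000

0.0000


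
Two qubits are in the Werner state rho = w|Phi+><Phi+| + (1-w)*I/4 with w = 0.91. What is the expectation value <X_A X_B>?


|Phi+> = (|00> + |11>)/sqrt(2)
For the pure Bell state, <X_A X_B> = +1 (Bell-state Pauli correlator).
The maximally-mixed part I/4 has tr(I/4 * P tensor P) = 0 for any traceless Pauli P.
So <X_A X_B>_rho = w * (+1) + (1 - w) * 0
= 0.91 * (+1)
= 0.9100

0.9100


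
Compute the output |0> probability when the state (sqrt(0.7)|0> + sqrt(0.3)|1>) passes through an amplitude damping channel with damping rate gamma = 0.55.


For amplitude damping with parameter gamma on state sqrt(a)|0> + sqrt(b)|1>:
alpha^2 = 0.7, beta^2 = 0.3
P(|0>) = alpha^2 + gamma * beta^2
= 0.7 + 0.55 * 0.3
= 0.7 + 0.1650
= 0.8650

0.8650


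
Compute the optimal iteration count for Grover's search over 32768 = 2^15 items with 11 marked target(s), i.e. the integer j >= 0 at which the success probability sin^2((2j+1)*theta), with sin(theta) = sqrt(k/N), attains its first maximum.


After j Grover iterations the success probability is P(j) = sin^2((2j+1)*theta), where sin(theta) = sqrt(k/N).
N = 2^15 = 32768, k = 11
sin(theta) = sqrt(k/N) = 0.01832193656
theta = arcsin(sqrt(k/N)) = 0.01832296181 rad
P(j) reaches its first maximum when (2j+1)*theta is as close as possible to pi/2, i.e. j = round(pi/(4*theta) - 1/2).
pi/(4*theta) - 1/2 = 42.3641
(For comparison, the common estimate pi/4 * sqrt(N/k) = 42.8665; the exact maximiser is used here.)
Optimal iterations = 42

42


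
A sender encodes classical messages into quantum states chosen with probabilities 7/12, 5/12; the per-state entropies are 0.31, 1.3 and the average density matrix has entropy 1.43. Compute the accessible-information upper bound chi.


chi = S(rho) - sum_i p_i * S(rho_i)
Weighted entropy = 7/12 * 0.31 + 5/12 * 1.3
= 0.7225
chi = 1.43 - 0.7225
= 0.7075

0.7075


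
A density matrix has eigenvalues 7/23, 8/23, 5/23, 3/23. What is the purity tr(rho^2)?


tr(rho^2) = sum of eigenvalues squared
= (7/23)^2 + (8/23)^2 + (5/23)^2 + (3/23)^2
= (49 + 64 + 25 + 9) / 529
= 147/529
= 0.2779

0.2779


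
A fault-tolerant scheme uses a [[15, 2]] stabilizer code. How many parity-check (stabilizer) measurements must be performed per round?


For an [[n,k]] stabilizer code:
Number of stabilizer generators = n - k
= 15 - 2
= 13

13


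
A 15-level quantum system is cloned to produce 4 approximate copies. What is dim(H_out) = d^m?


Output space = H^(tensor 4) where dim(H) = 15
dim = 15^4
= 225 (after 2 factors)
= 3375 (after 3 factors)
= 50625 (after 4 factors)
= 50625

50625


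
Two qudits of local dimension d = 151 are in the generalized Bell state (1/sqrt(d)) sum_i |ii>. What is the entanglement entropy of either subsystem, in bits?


For a maximally entangled state in d x d:
S = log2(d) = log2(151)
= 7.2384

7.2384


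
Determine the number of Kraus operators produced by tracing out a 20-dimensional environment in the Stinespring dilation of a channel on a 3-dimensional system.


Tracing out the environment in an orthonormal basis {|i>_E} gives Kraus operators K_i = <i|_E U |0>_E.
Number of Kraus operators = dim(H_env) = d_env
= 20

20


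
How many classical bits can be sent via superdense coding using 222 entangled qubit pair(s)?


Superdense coding allows 2 classical bits per shared entangled pair.
222 pair(s) -> 2 * 222 = 444 classical bits

444


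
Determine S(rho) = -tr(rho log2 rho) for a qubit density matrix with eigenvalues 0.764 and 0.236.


S = -p*log2(p) - (1-p)*log2(1-p)
p = 0.7640, 1-p = 0.2360
= -0.7640 * log2(0.7640) - 0.2360 * log2(0.2360)
= -(-0.2967) - (-0.4916)
= 0.7883

0.7883


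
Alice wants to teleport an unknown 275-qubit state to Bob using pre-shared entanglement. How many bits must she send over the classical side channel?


Quantum teleportation requires 2 classical bits per qubit teleported.
275 qubit(s) -> 2 * 275 = 550 classical bits

550


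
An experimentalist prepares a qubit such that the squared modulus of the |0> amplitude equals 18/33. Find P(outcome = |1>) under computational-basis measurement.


|alpha|^2 = 18/33 = 0.5455
|beta|^2 = 1 - 18/33 = 15/33 = 0.4545
P(|1>) = |beta|^2 = 0.4545

0.4545


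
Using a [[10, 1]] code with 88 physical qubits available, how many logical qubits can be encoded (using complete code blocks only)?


Each code block uses 10 physical qubits for 1 logical qubit(s).
Number of complete blocks = floor(88 / 10) = 8
Logical qubits = 8 * 1
= 8

8


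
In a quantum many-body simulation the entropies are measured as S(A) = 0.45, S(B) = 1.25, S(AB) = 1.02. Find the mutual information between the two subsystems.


I(A:B) = S(A) + S(B) - S(AB)
= 0.45 + 1.25 - 1.02
= 0.6800

0.6800


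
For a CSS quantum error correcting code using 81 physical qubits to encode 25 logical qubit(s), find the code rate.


Code rate R = k/n
= 25/81
= 0.3086

0.3086


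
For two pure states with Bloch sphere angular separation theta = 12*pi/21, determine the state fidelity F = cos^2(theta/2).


For states separated by angle theta on Bloch sphere:
F = cos^2(theta/2)
theta = 12*pi/21 = 1.7952
theta/2 = 0.8976
cos(theta/2) = 0.6235
F = 0.3887

0.3887


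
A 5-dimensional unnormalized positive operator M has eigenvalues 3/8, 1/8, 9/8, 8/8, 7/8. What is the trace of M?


tr(M) = sum of eigenvalues
= 3/8 + 1/8 + 9/8 + 8/8 + 7/8
= 28/8
= 3.5000

3.5000


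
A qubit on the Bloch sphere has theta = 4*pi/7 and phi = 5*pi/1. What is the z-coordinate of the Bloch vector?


theta = 1.7952, phi = 15.7080
r_z = cos(theta) = -0.2225

-0.2225


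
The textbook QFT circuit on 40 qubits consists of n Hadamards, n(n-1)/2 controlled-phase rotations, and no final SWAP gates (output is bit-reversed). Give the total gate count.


Hadamard gates: 40
Controlled rotations: n*(n-1)/2 = 40*39/2 = 780
SWAP gates: 0 (omitted)
Total = 40 + 780
= 820

820


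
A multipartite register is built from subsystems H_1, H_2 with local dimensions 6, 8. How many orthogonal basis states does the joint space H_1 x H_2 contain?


dim(H_1 x H_2) = 6 * 8
= 48

48


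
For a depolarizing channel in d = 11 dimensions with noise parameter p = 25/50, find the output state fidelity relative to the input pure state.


F = (1-p) + p/d
= (1 - 0.5000) + 0.5000/11
= 0.5000 + 0.0455
= 0.5455

0.5455


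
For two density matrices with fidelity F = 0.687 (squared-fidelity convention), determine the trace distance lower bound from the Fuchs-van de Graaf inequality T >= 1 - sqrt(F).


Fuchs-van de Graaf (squared-fidelity convention): 1 - sqrt(F) <= T <= sqrt(1 - F).
Lower bound: T >= 1 - sqrt(F)
sqrt(F) = sqrt(0.687) = 0.8289
T >= 1 - 0.8289
T >= 0.1711

0.1711


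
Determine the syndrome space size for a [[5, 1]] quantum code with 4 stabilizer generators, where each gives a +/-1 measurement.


Each stabilizer generator gives a binary (+1 or -1) measurement outcome.
With 4 independent generators:
Total syndromes = 2^4
= 16

16


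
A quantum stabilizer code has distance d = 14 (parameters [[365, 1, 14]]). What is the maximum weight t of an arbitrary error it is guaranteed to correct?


Code parameters: [[365, 1, 14]], distance d = 14.
Number of correctable errors = floor((d-1)/2)
= floor((14 - 1)/2)
= floor(13/2)
= 6

6


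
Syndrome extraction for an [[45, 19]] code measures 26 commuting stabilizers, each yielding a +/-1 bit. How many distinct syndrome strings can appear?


Each stabilizer generator gives a binary (+1 or -1) measurement outcome.
With 26 independent generators:
Total syndromes = 2^26
= 67108864

67108864


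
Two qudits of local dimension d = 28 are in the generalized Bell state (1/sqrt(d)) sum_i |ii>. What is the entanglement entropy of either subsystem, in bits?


For a maximally entangled state in d x d:
S = log2(d) = log2(28)
= 4.8074

4.8074


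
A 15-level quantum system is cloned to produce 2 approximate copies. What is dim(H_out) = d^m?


Output space = H^(tensor 2) where dim(H) = 15
dim = 15^2
= 225

225


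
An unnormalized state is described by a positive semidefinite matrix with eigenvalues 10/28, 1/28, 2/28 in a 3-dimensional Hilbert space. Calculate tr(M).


tr(M) = sum of eigenvalues
= 10/28 + 1/28 + 2/28
= 13/28
= 0.4643

0.4643


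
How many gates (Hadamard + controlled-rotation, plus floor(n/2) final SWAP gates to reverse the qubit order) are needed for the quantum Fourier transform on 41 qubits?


Hadamard gates: 41
Controlled rotations: n*(n-1)/2 = 41*40/2 = 820
SWAP gates: floor(n/2) = floor(41/2) = 20
Total = 41 + 820 + 20
= 881

881


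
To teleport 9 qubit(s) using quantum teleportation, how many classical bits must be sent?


Quantum teleportation requires 2 classical bits per qubit teleported.
9 qubit(s) -> 2 * 9 = 18 classical bits

18


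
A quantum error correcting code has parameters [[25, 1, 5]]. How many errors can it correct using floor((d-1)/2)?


Code parameters: [[25, 1, 5]], distance d = 5.
Number of correctable errors = floor((d-1)/2)
= floor((5 - 1)/2)
= floor(4/2)
= 2

2


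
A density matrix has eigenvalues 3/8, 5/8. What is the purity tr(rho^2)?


tr(rho^2) = sum of eigenvalues squared
= (3/8)^2 + (5/8)^2
= (9 + 25) / 64
= 34/64
= 0.5312

0.5312


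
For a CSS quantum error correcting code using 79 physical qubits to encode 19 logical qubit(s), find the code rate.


Code rate R = k/n
= 19/79
= 0.2405

0.2405


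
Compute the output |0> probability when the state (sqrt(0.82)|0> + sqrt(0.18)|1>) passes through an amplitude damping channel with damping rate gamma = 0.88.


For amplitude damping with parameter gamma on state sqrt(a)|0> + sqrt(b)|1>:
alpha^2 = 0.82, beta^2 = 0.18
P(|0>) = alpha^2 + gamma * beta^2
= 0.82 + 0.88 * 0.18
= 0.82 + 0.1584
= 0.9784

0.9784


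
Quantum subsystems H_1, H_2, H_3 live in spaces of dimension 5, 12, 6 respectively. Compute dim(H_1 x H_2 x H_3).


dim(H_1 x H_2 x H_3) = 5 * 12 * 6
= 60 * 6
= 360

360


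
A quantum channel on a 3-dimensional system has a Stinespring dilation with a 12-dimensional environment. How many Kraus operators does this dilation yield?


Tracing out the environment in an orthonormal basis {|i>_E} gives Kraus operators K_i = <i|_E U |0>_E.
Number of Kraus operators = dim(H_env) = d_env
= 12

12


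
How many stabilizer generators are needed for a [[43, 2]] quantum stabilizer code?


For an [[n,k]] stabilizer code:
Number of stabilizer generators = n - k
= 43 - 2
= 41

41


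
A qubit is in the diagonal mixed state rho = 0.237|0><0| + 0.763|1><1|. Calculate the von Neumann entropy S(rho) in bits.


S = -p*log2(p) - (1-p)*log2(1-p)
p = 0.2370, 1-p = 0.7630
= -0.2370 * log2(0.2370) - 0.7630 * log2(0.7630)
= -(-0.4923) - (-0.2978)
= 0.7900

0.7900


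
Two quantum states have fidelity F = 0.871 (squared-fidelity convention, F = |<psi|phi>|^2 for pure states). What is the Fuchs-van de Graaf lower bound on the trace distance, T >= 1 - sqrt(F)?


Fuchs-van de Graaf (squared-fidelity convention): 1 - sqrt(F) <= T <= sqrt(1 - F).
Lower bound: T >= 1 - sqrt(F)
sqrt(F) = sqrt(0.871) = 0.9333
T >= 1 - 0.9333
T >= 0.0667

0.0667


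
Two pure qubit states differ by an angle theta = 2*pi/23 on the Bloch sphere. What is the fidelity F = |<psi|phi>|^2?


For states separated by angle theta on Bloch sphere:
F = cos^2(theta/2)
theta = 2*pi/23 = 0.2732
theta/2 = 0.1366
cos(theta/2) = 0.9907
F = 0.9815

0.9815


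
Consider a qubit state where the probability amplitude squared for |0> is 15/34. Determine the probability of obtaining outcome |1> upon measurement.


|alpha|^2 = 15/34 = 0.4412
|beta|^2 = 1 - 15/34 = 19/34 = 0.5588
P(|1>) = |beta|^2 = 0.5588

0.5588


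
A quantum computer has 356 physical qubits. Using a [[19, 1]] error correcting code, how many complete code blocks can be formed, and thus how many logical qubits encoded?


Each code block uses 19 physical qubits for 1 logical qubit(s).
Number of complete blocks = floor(356 / 19) = 18
Logical qubits = 18 * 1
= 18

18


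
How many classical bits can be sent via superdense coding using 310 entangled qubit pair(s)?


Superdense coding allows 2 classical bits per shared entangled pair.
310 pair(s) -> 2 * 310 = 620 classical bits

620


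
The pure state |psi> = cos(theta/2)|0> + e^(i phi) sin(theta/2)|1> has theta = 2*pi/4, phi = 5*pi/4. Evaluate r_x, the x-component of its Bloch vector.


theta = 1.5708, phi = 3.9270
r_x = sin(theta)*cos(phi) = 1.0000 * -0.7071
r_x = -0.7071

-0.7071


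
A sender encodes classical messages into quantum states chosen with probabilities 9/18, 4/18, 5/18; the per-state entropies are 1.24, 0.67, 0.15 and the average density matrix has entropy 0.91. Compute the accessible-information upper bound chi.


chi = S(rho) - sum_i p_i * S(rho_i)
Weighted entropy = 9/18 * 1.24 + 4/18 * 0.67 + 5/18 * 0.15
= 0.8106
chi = 0.91 - 0.8106
= 0.0994

0.0994


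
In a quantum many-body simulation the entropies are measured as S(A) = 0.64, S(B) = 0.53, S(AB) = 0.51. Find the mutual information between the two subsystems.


I(A:B) = S(A) + S(B) - S(AB)
= 0.64 + 0.53 - 0.51
= 0.6600

0.6600


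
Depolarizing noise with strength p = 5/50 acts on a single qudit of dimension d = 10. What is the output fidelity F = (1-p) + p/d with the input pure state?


F = (1-p) + p/d
= (1 - 0.1000) + 0.1000/10
= 0.9000 + 0.0100
= 0.9100

0.9100


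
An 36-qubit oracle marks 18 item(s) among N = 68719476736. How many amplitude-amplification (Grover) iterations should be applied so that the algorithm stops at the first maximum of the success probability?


After j Grover iterations the success probability is P(j) = sin^2((2j+1)*theta), where sin(theta) = sqrt(k/N).
N = 2^36 = 68719476736, k = 18
sin(theta) = sqrt(k/N) = 1.618438983e-05
theta = arcsin(sqrt(k/N)) = 1.618438983e-05 rad
P(j) reaches its first maximum when (2j+1)*theta is as close as possible to pi/2, i.e. j = round(pi/(4*theta) - 1/2).
pi/(4*theta) - 1/2 = 48527.6294
(For comparison, the common estimate pi/4 * sqrt(N/k) = 48528.1294; the exact maximiser is used here.)
Optimal iterations = 48528

48528


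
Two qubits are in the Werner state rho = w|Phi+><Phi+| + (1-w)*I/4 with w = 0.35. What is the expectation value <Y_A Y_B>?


|Phi+> = (|00> + |11>)/sqrt(2)
For the pure Bell state, <Y_A Y_B> = -1 (Bell-state Pauli correlator).
The maximally-mixed part I/4 has tr(I/4 * P tensor P) = 0 for any traceless Pauli P.
So <Y_A Y_B>_rho = w * (-1) + (1 - w) * 0
= 0.35 * (-1)
= -0.3500

-0.3500


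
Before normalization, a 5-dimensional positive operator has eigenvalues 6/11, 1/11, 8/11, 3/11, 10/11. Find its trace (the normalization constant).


tr(M) = sum of eigenvalues
= 6/11 + 1/11 + 8/11 + 3/11 + 10/11
= 28/11
= 2.5455

2.5455


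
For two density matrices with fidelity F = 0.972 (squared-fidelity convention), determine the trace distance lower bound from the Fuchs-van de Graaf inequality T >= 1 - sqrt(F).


Fuchs-van de Graaf (squared-fidelity convention): 1 - sqrt(F) <= T <= sqrt(1 - F).
Lower bound: T >= 1 - sqrt(F)
sqrt(F) = sqrt(0.972) = 0.9859
T >= 1 - 0.9859
T >= 0.0141

0.0141


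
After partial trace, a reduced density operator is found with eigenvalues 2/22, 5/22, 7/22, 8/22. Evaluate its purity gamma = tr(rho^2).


tr(rho^2) = sum of eigenvalues squared
= (2/22)^2 + (5/22)^2 + (7/22)^2 + (8/22)^2
= (4 + 25 + 49 + 64) / 484
= 142/484
= 0.2934

0.2934


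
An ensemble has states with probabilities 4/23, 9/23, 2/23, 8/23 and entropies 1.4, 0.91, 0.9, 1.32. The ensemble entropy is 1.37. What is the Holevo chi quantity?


chi = S(rho) - sum_i p_i * S(rho_i)
Weighted entropy = 4/23 * 1.4 + 9/23 * 0.91 + 2/23 * 0.9 + 8/23 * 1.32
= 1.1370
chi = 1.37 - 1.1370
= 0.2330

0.2330


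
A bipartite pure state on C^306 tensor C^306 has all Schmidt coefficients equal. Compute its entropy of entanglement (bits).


For a maximally entangled state in d x d:
S = log2(d) = log2(306)
= 8.2574

8.2574


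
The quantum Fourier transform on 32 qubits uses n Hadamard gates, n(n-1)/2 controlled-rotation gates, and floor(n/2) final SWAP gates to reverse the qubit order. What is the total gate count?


Hadamard gates: 32
Controlled rotations: n*(n-1)/2 = 32*31/2 = 496
SWAP gates: floor(n/2) = floor(32/2) = 16
Total = 32 + 496 + 16
= 544

544


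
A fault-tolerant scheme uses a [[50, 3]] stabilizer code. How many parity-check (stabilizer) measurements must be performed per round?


For an [[n,k]] stabilizer code:
Number of stabilizer generators = n - k
= 50 - 3
= 47

47


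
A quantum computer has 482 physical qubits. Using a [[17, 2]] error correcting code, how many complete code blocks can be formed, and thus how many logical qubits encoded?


Each code block uses 17 physical qubits for 2 logical qubit(s).
Number of complete blocks = floor(482 / 17) = 28
Logical qubits = 28 * 2
= 56

56


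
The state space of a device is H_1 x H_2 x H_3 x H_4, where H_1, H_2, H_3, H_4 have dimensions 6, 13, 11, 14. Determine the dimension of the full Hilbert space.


dim(H_1 x H_2 x H_3 x H_4) = 6 * 13 * 11 * 14
= 78 * 11 * 14
= 858 * 14
= 12012

12012


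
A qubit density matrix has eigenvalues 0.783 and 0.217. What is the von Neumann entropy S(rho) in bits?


S = -p*log2(p) - (1-p)*log2(1-p)
p = 0.7830, 1-p = 0.2170
= -0.7830 * log2(0.7830) - 0.2170 * log2(0.2170)
= -(-0.2763) - (-0.4783)
= 0.7547

0.7547


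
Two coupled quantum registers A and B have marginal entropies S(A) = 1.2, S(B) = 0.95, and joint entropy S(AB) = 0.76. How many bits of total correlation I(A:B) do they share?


I(A:B) = S(A) + S(B) - S(AB)
= 1.2 + 0.95 - 0.76
= 1.3900

1.3900


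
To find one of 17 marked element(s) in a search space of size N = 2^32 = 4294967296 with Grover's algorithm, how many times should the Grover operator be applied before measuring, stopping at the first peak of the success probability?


After j Grover iterations the success probability is P(j) = sin^2((2j+1)*theta), where sin(theta) = sqrt(k/N).
N = 2^32 = 4294967296, k = 17
sin(theta) = sqrt(k/N) = 6.291359902e-05
theta = arcsin(sqrt(k/N)) = 6.291359907e-05 rad
P(j) reaches its first maximum when (2j+1)*theta is as close as possible to pi/2, i.e. j = round(pi/(4*theta) - 1/2).
pi/(4*theta) - 1/2 = 12483.2583
(For comparison, the common estimate pi/4 * sqrt(N/k) = 12483.7583; the exact maximiser is used here.)
Optimal iterations = 12483

12483


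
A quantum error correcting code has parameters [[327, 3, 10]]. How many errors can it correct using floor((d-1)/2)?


Code parameters: [[327, 3, 10]], distance d = 10.
Number of correctable errors = floor((d-1)/2)
= floor((10 - 1)/2)
= floor(9/2)
= 4

4


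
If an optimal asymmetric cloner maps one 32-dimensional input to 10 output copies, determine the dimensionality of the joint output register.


Output space = H^(tensor 10) where dim(H) = 32
dim = 32^10
= 1024 (after 2 factors)
= 32768 (after 3 factors)
= 1048576 (after 4 factors)
= 33554432 (after 5 factors)
= 1073741824 (after 6 factors)
= 34359738368 (after 7 factors)
= 1099511627776 (after 8 factors)
= 35184372088832 (after 9 factors)
= 1125899906842624 (after 10 factors)
= 1125899906842624

1125899906842624


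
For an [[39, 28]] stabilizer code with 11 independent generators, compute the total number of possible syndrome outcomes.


Each stabilizer generator gives a binary (+1 or -1) measurement outcome.
With 11 independent generators:
Total syndromes = 2^11
= 2048

2048


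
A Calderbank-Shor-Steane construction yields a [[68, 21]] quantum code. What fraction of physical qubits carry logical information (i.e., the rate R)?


Code rate R = k/n
= 21/68
= 0.3088

0.3088


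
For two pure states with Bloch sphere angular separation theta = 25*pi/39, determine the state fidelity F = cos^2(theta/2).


For states separated by angle theta on Bloch sphere:
F = cos^2(theta/2)
theta = 25*pi/39 = 2.0138
theta/2 = 1.0069
cos(theta/2) = 0.5345
F = 0.2857

0.2857


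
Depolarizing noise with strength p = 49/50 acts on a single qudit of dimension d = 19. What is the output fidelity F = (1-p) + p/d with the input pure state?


F = (1-p) + p/d
= (1 - 0.9800) + 0.9800/19
= 0.0200 + 0.0516
= 0.0716

0.0716


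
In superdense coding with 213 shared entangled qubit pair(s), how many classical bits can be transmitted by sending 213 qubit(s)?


Superdense coding allows 2 classical bits per shared entangled pair.
213 pair(s) -> 2 * 213 = 426 classical bits

426


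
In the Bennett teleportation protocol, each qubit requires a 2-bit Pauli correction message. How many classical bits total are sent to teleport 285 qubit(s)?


Quantum teleportation requires 2 classical bits per qubit teleported.
285 qubit(s) -> 2 * 285 = 570 classical bits

570


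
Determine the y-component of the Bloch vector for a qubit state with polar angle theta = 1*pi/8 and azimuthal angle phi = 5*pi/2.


theta = 0.3927, phi = 7.8540
r_y = sin(theta)*sin(phi) = 0.3827 * 1.0000
r_y = 0.3827

0.3827


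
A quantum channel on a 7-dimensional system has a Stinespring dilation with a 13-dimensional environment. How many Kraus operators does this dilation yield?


Tracing out the environment in an orthonormal basis {|i>_E} gives Kraus operators K_i = <i|_E U |0>_E.
Number of Kraus operators = dim(H_env) = d_env
= 13

13


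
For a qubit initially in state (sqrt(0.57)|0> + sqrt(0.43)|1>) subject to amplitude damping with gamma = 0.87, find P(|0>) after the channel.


For amplitude damping with parameter gamma on state sqrt(a)|0> + sqrt(b)|1>:
alpha^2 = 0.57, beta^2 = 0.43
P(|0>) = alpha^2 + gamma * beta^2
= 0.57 + 0.87 * 0.43
= 0.57 + 0.3741
= 0.9441

0.9441


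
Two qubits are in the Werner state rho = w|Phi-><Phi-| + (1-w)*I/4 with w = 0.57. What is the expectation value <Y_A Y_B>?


|Phi-> = (|00> - |11>)/sqrt(2)
For the pure Bell state, <Y_A Y_B> = +1 (Bell-state Pauli correlator).
The maximally-mixed part I/4 has tr(I/4 * P tensor P) = 0 for any traceless Pauli P.
So <Y_A Y_B>_rho = w * (+1) + (1 - w) * 0
= 0.57 * (+1)
= 0.5700

0.5700


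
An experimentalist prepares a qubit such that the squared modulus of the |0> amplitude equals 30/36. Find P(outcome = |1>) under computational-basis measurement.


|alpha|^2 = 30/36 = 0.8333
|beta|^2 = 1 - 30/36 = 6/36 = 0.1667
P(|1>) = |beta|^2 = 0.1667

0.1667


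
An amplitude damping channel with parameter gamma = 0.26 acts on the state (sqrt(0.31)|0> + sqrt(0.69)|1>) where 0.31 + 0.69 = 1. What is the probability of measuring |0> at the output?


For amplitude damping with parameter gamma on state sqrt(a)|0> + sqrt(b)|1>:
alpha^2 = 0.31, beta^2 = 0.69
P(|0>) = alpha^2 + gamma * beta^2
= 0.31 + 0.26 * 0.69
= 0.31 + 0.1794
= 0.4894

0.4894


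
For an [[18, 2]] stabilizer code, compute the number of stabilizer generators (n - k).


For an [[n,k]] stabilizer code:
Number of stabilizer generators = n - k
= 18 - 2
= 16

16


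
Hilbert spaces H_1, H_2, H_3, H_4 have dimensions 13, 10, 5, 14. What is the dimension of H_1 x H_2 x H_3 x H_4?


dim(H_1 x H_2 x H_3 x H_4) = 13 * 10 * 5 * 14
= 130 * 5 * 14
= 650 * 14
= 9100

9100


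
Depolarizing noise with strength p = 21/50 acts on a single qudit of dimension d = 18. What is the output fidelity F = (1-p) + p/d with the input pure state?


F = (1-p) + p/d
= (1 - 0.4200) + 0.4200/18
= 0.5800 + 0.0233
= 0.6033

0.6033


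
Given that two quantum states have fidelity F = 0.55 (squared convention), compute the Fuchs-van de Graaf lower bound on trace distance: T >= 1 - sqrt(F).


Fuchs-van de Graaf (squared-fidelity convention): 1 - sqrt(F) <= T <= sqrt(1 - F).
Lower bound: T >= 1 - sqrt(F)
sqrt(F) = sqrt(0.55) = 0.7416
T >= 1 - 0.7416
T >= 0.2584

0.2584


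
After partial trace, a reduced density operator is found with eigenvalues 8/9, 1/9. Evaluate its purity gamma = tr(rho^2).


tr(rho^2) = sum of eigenvalues squared
= (8/9)^2 + (1/9)^2
= (64 + 1) / 81
= 65/81
= 0.8025

0.8025


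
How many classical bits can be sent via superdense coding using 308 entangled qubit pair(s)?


Superdense coding allows 2 classical bits per shared entangled pair.
308 pair(s) -> 2 * 308 = 616 classical bits

616


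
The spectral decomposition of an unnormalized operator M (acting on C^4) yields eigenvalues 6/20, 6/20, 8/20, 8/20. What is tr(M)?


tr(M) = sum of eigenvalues
= 6/20 + 6/20 + 8/20 + 8/20
= 28/20
= 1.4000

1.4000


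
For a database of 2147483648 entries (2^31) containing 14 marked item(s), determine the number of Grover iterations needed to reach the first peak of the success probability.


After j Grover iterations the success probability is P(j) = sin^2((2j+1)*theta), where sin(theta) = sqrt(k/N).
N = 2^31 = 2147483648, k = 14
sin(theta) = sqrt(k/N) = 8.074192233e-05
theta = arcsin(sqrt(k/N)) = 8.074192242e-05 rad
P(j) reaches its first maximum when (2j+1)*theta is as close as possible to pi/2, i.e. j = round(pi/(4*theta) - 1/2).
pi/(4*theta) - 1/2 = 9726.7661
(For comparison, the common estimate pi/4 * sqrt(N/k) = 9727.2661; the exact maximiser is used here.)
Optimal iterations = 9727

9727
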